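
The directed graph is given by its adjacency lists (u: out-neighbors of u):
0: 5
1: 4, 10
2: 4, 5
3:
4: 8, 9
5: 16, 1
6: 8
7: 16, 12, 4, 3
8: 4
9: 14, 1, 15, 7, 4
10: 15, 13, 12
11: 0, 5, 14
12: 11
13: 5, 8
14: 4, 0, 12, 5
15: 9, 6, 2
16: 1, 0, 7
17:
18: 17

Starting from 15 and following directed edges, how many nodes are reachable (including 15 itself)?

17

BFS from 15 visits: 15, 9, 6, 2, 14, 7, 4, 1, 8, 5, 12, 0, 16, 3, 10, 11, 13
Reachable nodes: 17 of 19 total.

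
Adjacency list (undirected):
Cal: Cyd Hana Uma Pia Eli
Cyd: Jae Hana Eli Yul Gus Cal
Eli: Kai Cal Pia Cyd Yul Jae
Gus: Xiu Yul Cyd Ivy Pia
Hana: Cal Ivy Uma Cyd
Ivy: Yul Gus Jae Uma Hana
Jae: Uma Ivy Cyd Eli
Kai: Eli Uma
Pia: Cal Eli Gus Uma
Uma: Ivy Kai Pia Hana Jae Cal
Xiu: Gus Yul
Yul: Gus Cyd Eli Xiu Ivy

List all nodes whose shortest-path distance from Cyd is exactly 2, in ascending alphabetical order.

Level 0: Cyd
Level 1: Cal, Eli, Gus, Hana, Jae, Yul
Level 2: Ivy, Kai, Pia, Uma, Xiu

Ivy, Kai, Pia, Uma, Xiu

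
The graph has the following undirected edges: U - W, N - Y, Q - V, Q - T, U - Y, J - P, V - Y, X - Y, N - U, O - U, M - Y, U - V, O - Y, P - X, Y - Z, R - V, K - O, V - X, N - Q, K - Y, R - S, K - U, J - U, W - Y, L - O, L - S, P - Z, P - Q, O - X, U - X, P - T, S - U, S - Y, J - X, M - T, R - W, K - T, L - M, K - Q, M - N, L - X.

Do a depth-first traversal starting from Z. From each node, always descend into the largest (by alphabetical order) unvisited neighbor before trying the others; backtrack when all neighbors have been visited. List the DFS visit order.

Visit Z
Z → Y
Y → X
X → V
V → U
U → W
W → R
R → S
S → L
L → O
O → K
K → T
T → Q
Q → P
P → J
Q → N
N → M

Z -> Y -> X -> V -> U -> W -> R -> S -> L -> O -> K -> T -> Q -> P -> J -> N -> M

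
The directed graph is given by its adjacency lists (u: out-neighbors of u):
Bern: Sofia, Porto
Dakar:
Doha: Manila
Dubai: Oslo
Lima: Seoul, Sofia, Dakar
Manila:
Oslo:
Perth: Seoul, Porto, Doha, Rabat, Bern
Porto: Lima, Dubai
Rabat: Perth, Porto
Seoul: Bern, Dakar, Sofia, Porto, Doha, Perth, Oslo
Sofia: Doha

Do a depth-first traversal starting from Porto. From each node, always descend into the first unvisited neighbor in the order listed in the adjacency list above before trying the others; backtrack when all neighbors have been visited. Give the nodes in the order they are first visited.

Visit Porto
Porto → Lima
Lima → Seoul
Seoul → Bern
Bern → Sofia
Sofia → Doha
Doha → Manila
Seoul → Dakar
Seoul → Perth
Perth → Rabat
Seoul → Oslo
Porto → Dubai

Porto -> Lima -> Seoul -> Bern -> Sofia -> Doha -> Manila -> Dakar -> Perth -> Rabat -> Oslo -> Dubai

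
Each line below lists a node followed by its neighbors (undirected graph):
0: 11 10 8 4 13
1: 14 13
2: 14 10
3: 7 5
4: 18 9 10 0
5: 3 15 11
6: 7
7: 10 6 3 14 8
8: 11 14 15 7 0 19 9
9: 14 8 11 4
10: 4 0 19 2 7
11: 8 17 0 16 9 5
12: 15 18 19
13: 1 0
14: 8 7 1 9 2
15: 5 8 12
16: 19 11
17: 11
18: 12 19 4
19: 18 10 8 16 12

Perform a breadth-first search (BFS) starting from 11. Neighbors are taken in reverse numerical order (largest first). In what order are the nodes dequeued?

11, 17, 16, 9, 8, 5, 0, 19, 14, 4, 15, 7, 3, 13, 10, 18, 12, 2, 1, 6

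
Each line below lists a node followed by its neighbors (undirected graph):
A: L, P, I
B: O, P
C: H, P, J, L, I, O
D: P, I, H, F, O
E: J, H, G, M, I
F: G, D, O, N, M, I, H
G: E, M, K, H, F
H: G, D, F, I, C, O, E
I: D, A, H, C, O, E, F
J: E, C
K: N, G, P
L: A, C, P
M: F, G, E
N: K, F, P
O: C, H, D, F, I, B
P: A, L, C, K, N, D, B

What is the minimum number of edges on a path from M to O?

2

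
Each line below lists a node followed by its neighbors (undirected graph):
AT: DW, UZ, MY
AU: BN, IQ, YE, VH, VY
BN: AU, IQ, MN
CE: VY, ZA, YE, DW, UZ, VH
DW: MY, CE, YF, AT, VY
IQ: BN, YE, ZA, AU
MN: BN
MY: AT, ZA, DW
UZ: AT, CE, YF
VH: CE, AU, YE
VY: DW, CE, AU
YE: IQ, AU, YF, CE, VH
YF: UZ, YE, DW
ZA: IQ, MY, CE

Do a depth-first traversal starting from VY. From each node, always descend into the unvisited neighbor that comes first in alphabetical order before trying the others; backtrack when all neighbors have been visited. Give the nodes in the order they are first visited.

VY → AU → BN → IQ → YE → CE → DW → AT → MY → ZA → UZ → YF → VH → MN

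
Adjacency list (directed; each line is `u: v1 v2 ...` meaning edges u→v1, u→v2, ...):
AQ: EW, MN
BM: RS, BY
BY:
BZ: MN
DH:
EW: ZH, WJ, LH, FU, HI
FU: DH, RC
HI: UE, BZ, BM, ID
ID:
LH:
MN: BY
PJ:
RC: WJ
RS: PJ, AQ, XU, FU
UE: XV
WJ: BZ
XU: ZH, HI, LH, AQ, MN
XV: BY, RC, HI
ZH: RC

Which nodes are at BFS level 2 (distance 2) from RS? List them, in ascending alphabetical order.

Level 0: RS
Level 1: AQ, FU, PJ, XU
Level 2: DH, EW, HI, LH, MN, RC, ZH
Level 3: BM, BY, BZ, ID, UE, WJ
Level 4: XV

DH, EW, HI, LH, MN, RC, ZH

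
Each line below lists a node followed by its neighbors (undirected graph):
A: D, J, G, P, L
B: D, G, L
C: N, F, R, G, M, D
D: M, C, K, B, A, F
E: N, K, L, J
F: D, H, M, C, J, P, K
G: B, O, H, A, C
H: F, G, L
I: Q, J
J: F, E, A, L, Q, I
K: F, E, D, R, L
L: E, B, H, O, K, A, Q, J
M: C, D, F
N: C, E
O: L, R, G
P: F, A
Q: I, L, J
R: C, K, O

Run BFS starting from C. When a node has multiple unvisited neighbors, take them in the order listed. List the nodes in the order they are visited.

C -> N -> F -> R -> G -> M -> D -> E -> H -> J -> P -> K -> O -> B -> A -> L -> Q -> I

Visit C; enqueue N, F, R, G, M, D → queue [N, F, R, G, M, D]
Visit N; enqueue E → queue [F, R, G, M, D, E]
Visit F; enqueue H, J, P, K → queue [R, G, M, D, E, H, J, P, K]
Visit R; enqueue O → queue [G, M, D, E, H, J, P, K, O]
Visit G; enqueue B, A → queue [M, D, E, H, J, P, K, O, B, A]
Visit M → queue [D, E, H, J, P, K, O, B, A]
Visit D → queue [E, H, J, P, K, O, B, A]
Visit E; enqueue L → queue [H, J, P, K, O, B, A, L]
Visit H → queue [J, P, K, O, B, A, L]
Visit J; enqueue Q, I → queue [P, K, O, B, A, L, Q, I]
Visit P → queue [K, O, B, A, L, Q, I]
Visit K → queue [O, B, A, L, Q, I]
Visit O → queue [B, A, L, Q, I]
Visit B → queue [A, L, Q, I]
Visit A → queue [L, Q, I]
Visit L → queue [Q, I]
Visit Q → queue [I]
Visit I → queue []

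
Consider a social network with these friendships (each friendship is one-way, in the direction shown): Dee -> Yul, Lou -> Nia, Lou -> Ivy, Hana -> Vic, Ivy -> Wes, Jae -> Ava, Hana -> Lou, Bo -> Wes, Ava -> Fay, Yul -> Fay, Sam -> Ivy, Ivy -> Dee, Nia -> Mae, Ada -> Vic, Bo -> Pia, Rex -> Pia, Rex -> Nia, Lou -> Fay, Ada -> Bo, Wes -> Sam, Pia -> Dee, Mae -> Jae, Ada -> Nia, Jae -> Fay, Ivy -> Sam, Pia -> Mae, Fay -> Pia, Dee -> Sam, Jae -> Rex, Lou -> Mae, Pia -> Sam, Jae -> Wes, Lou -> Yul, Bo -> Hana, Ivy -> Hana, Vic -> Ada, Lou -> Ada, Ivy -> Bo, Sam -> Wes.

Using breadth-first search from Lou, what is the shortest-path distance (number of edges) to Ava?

Level 0: Lou
Level 1: Ada, Fay, Ivy, Mae, Nia, Yul
Level 2: Bo, Dee, Hana, Jae, Pia, Sam, Vic, Wes
Level 3: Ava, Rex
Ava first appears at level 3.

3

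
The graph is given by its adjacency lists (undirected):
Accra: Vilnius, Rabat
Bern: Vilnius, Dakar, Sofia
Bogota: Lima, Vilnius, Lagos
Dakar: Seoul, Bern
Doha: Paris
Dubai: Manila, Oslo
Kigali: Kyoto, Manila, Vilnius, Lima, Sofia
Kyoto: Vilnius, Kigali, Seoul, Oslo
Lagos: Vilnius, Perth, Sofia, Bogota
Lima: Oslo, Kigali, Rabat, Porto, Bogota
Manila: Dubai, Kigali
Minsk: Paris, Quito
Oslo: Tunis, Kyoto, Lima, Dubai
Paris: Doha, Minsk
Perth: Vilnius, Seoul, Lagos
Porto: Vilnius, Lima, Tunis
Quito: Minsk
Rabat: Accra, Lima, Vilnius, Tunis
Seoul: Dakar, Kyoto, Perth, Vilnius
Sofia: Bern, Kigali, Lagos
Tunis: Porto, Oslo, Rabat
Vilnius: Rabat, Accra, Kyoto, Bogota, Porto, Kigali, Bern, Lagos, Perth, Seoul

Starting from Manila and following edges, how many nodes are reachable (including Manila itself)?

18

BFS from Manila visits: Manila, Dubai, Kigali, Oslo, Kyoto, Lima, Sofia, Vilnius, Tunis, Seoul, Bogota, Porto, Rabat, Bern, Lagos, Accra, Perth, Dakar
Reachable nodes: 18 of 22 total.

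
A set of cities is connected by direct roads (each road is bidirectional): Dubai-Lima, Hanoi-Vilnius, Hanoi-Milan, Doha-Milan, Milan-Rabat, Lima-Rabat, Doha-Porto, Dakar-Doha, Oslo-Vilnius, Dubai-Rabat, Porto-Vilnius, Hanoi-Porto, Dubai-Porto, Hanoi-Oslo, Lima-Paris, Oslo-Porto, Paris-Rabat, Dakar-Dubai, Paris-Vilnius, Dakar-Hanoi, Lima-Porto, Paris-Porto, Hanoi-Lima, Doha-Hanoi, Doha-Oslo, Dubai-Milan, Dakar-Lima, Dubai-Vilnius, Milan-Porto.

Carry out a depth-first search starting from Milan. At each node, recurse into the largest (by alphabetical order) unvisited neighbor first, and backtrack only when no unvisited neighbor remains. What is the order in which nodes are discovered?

Visit Milan
Milan → Rabat
Rabat → Paris
Paris → Vilnius
Vilnius → Porto
Porto → Oslo
Oslo → Hanoi
Hanoi → Lima
Lima → Dubai
Dubai → Dakar
Dakar → Doha

Milan → Rabat → Paris → Vilnius → Porto → Oslo → Hanoi → Lima → Dubai → Dakar → Doha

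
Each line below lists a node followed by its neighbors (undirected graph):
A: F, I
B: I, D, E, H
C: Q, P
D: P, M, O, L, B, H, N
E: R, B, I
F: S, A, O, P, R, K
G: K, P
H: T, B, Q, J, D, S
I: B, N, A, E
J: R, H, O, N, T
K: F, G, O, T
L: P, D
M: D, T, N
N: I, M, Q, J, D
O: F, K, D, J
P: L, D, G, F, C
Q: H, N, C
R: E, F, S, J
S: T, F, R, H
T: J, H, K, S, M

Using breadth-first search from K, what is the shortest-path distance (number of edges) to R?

Level 0: K
Level 1: F, G, O, T
Level 2: A, D, H, J, M, P, R, S
Level 3: B, C, E, I, L, N, Q
R first appears at level 2.

2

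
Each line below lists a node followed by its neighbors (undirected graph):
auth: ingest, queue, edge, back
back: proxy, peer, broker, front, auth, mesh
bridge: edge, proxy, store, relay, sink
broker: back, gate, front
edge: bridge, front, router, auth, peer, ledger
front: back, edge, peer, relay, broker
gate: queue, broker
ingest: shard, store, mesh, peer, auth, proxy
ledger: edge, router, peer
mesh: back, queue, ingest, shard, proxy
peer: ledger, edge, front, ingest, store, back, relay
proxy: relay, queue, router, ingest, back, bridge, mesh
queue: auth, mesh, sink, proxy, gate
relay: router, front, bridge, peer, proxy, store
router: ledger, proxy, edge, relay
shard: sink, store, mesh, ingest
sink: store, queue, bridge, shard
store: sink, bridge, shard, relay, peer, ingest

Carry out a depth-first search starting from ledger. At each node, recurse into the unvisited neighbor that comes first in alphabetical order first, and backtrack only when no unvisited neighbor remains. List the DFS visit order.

ledger, edge, auth, back, broker, front, peer, ingest, mesh, proxy, bridge, relay, router, store, shard, sink, queue, gate

Visit ledger
ledger → edge
edge → auth
auth → back
back → broker
broker → front
front → peer
peer → ingest
ingest → mesh
mesh → proxy
proxy → bridge
bridge → relay
relay → router
relay → store
store → shard
shard → sink
sink → queue
queue → gate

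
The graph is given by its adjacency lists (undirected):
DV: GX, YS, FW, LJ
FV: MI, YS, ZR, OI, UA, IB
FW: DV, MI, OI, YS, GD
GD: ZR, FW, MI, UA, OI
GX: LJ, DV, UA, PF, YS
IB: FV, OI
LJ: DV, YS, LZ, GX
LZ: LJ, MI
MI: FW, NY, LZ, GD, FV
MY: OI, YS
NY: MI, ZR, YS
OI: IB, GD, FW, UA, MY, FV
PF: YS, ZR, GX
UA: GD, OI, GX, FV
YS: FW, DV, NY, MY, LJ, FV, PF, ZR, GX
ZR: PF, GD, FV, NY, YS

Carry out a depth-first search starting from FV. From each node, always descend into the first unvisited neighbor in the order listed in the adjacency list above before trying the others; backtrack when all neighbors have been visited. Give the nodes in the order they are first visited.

FV → MI → FW → DV → GX → LJ → YS → NY → ZR → PF → GD → UA → OI → IB → MY → LZ

Visit FV
FV → MI
MI → FW
FW → DV
DV → GX
GX → LJ
LJ → YS
YS → NY
NY → ZR
ZR → PF
ZR → GD
GD → UA
UA → OI
OI → IB
OI → MY
LJ → LZ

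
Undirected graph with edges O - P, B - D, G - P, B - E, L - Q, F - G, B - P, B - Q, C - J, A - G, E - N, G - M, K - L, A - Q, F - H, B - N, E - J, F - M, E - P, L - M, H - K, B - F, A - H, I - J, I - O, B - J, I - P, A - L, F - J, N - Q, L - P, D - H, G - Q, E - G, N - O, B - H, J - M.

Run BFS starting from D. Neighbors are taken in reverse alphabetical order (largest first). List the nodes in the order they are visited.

Visit D; enqueue H, B → queue [H, B]
Visit H; enqueue K, F, A → queue [B, K, F, A]
Visit B; enqueue Q, P, N, J, E → queue [K, F, A, Q, P, N, J, E]
Visit K; enqueue L → queue [F, A, Q, P, N, J, E, L]
Visit F; enqueue M, G → queue [A, Q, P, N, J, E, L, M, G]
Visit A → queue [Q, P, N, J, E, L, M, G]
Visit Q → queue [P, N, J, E, L, M, G]
Visit P; enqueue O, I → queue [N, J, E, L, M, G, O, I]
Visit N → queue [J, E, L, M, G, O, I]
Visit J; enqueue C → queue [E, L, M, G, O, I, C]
Visit E → queue [L, M, G, O, I, C]
Visit L → queue [M, G, O, I, C]
Visit M → queue [G, O, I, C]
Visit G → queue [O, I, C]
Visit O → queue [I, C]
Visit I → queue [C]
Visit C → queue []

D → H → B → K → F → A → Q → P → N → J → E → L → M → G → O → I → C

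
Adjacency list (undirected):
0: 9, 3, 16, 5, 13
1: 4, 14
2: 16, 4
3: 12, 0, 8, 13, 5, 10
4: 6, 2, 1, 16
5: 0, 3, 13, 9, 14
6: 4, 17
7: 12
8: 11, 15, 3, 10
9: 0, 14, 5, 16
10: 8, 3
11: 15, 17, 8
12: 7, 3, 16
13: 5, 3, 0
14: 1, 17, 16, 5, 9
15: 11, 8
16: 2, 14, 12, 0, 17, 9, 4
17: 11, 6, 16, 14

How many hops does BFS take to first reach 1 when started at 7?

4

Level 0: 7
Level 1: 12
Level 2: 3, 16
Level 3: 0, 2, 4, 5, 8, 9, 10, 13, 14, 17
Level 4: 1, 6, 11, 15
1 first appears at level 4.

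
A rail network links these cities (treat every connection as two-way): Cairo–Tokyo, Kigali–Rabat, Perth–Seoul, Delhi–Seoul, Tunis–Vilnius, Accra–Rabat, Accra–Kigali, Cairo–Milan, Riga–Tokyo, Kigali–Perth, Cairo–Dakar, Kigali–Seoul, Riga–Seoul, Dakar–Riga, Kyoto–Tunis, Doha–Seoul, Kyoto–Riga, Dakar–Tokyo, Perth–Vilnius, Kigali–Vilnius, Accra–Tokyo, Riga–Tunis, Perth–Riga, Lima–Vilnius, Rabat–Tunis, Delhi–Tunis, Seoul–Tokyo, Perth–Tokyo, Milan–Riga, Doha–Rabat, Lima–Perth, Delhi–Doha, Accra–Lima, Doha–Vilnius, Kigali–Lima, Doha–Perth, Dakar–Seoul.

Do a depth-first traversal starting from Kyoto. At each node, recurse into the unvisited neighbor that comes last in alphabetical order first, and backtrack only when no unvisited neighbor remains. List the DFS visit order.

Visit Kyoto
Kyoto → Tunis
Tunis → Vilnius
Vilnius → Perth
Perth → Tokyo
Tokyo → Seoul
Seoul → Riga
Riga → Milan
Milan → Cairo
Cairo → Dakar
Seoul → Kigali
Kigali → Rabat
Rabat → Doha
Doha → Delhi
Rabat → Accra
Accra → Lima

Kyoto Tunis Vilnius Perth Tokyo Seoul Riga Milan Cairo Dakar Kigali Rabat Doha Delhi Accra Lima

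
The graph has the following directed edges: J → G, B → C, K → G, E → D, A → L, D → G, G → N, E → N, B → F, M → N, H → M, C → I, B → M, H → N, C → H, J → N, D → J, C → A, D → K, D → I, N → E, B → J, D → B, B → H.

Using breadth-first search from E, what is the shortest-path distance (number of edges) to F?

3

Level 0: E
Level 1: D, N
Level 2: B, G, I, J, K
Level 3: C, F, H, M
Level 4: A
Level 5: L
F first appears at level 3.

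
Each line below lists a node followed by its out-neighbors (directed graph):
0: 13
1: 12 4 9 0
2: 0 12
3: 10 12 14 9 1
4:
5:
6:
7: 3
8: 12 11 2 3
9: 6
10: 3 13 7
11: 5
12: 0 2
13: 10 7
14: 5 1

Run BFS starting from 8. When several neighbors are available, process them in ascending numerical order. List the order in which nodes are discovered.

8 → 2 → 3 → 11 → 12 → 0 → 1 → 9 → 10 → 14 → 5 → 13 → 4 → 6 → 7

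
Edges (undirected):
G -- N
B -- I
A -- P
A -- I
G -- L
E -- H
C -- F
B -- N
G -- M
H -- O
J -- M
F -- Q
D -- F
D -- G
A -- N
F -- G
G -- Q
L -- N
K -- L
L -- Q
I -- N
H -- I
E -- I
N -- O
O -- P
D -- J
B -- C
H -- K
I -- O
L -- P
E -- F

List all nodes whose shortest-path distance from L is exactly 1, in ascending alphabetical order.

G, K, N, P, Q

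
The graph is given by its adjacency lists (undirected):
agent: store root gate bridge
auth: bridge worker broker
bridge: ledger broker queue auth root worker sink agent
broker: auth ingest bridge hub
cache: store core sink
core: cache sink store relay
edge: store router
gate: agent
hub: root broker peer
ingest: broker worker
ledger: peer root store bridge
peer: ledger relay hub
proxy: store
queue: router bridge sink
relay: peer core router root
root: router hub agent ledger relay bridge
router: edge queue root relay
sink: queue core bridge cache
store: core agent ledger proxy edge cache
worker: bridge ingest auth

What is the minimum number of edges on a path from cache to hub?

Level 0: cache
Level 1: core, sink, store
Level 2: agent, bridge, edge, ledger, proxy, queue, relay
Level 3: auth, broker, gate, peer, root, router, worker
Level 4: hub, ingest
hub first appears at level 4.

4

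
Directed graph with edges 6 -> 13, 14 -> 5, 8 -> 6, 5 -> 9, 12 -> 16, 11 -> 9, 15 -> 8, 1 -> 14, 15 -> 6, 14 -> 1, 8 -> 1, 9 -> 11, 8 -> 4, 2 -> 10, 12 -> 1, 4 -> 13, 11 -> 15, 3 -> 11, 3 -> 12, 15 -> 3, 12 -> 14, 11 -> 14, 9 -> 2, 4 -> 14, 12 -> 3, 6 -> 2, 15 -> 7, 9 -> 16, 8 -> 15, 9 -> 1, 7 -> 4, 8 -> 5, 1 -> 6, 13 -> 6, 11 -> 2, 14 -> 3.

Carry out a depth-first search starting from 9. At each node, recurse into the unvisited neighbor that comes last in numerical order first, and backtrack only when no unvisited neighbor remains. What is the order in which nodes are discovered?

Visit 9
9 → 16
9 → 11
11 → 15
15 → 8
8 → 6
6 → 13
6 → 2
2 → 10
8 → 5
8 → 4
4 → 14
14 → 3
3 → 12
12 → 1
15 → 7

9 16 11 15 8 6 13 2 10 5 4 14 3 12 1 7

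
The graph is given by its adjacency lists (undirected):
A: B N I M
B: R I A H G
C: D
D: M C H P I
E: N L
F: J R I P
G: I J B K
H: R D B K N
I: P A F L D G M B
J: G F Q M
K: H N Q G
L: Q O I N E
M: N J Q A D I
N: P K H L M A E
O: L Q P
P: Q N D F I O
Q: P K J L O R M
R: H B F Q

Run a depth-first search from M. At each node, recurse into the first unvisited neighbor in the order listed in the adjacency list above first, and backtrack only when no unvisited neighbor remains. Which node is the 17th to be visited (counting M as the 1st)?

D

Visit M
M → N
N → P
P → Q
Q → K
K → H
H → R
R → B
B → I
I → A
I → F
F → J
J → G
I → L
L → O
L → E
I → D
D → C

Visit order: M, N, P, Q, K, H, R, B, I, A, F, J, G, L, O, E, D, C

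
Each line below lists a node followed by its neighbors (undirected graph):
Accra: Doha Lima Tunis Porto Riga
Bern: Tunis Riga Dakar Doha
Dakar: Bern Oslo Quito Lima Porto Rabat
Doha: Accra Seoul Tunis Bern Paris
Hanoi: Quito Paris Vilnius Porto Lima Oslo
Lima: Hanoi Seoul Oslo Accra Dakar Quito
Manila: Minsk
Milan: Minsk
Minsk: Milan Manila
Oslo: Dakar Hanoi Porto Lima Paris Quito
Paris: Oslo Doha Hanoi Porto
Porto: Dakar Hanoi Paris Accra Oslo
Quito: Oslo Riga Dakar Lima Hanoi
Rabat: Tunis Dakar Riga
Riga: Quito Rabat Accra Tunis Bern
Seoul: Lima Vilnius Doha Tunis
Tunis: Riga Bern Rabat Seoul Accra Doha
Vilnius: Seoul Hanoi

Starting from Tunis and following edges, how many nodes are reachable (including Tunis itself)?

15

BFS from Tunis visits: Tunis, Accra, Bern, Doha, Rabat, Riga, Seoul, Lima, Porto, Dakar, Paris, Quito, Vilnius, Hanoi, Oslo
Reachable nodes: 15 of 18 total.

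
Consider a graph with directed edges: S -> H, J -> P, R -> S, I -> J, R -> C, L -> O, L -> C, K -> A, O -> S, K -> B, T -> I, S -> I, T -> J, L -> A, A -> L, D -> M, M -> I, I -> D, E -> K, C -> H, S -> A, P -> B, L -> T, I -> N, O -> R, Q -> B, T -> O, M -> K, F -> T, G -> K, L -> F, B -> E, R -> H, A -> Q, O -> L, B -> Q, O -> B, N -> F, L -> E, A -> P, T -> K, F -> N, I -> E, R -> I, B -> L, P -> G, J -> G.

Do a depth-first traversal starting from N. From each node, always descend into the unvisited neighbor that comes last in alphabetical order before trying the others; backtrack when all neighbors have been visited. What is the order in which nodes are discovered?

N, F, T, O, S, I, J, P, G, K, B, Q, L, E, C, H, A, D, M, R

Visit N
N → F
F → T
T → O
O → S
S → I
I → J
J → P
P → G
G → K
K → B
B → Q
B → L
L → E
L → C
C → H
L → A
I → D
D → M
O → R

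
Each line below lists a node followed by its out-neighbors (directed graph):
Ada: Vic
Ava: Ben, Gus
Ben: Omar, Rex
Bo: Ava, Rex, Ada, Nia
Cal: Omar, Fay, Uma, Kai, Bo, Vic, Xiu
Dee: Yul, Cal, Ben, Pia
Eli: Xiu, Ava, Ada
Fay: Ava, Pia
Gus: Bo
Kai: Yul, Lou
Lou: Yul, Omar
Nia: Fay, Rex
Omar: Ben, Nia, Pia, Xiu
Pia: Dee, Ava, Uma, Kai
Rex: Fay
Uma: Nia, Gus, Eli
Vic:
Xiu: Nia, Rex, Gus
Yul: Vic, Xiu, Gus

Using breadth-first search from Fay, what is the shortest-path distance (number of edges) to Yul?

Level 0: Fay
Level 1: Ava, Pia
Level 2: Ben, Dee, Gus, Kai, Uma
Level 3: Bo, Cal, Eli, Lou, Nia, Omar, Rex, Yul
Level 4: Ada, Vic, Xiu
Yul first appears at level 3.

3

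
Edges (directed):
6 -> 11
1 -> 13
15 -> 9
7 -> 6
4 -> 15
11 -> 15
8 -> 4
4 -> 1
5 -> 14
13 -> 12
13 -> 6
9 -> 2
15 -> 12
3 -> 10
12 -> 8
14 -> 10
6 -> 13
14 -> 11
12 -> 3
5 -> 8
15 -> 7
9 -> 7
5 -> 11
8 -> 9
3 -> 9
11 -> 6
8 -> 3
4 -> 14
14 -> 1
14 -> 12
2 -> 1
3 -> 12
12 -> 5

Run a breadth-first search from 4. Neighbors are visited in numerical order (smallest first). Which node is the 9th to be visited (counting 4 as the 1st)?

7

Visit 4; enqueue 1, 14, 15 → queue [1, 14, 15]
Visit 1; enqueue 13 → queue [14, 15, 13]
Visit 14; enqueue 10, 11, 12 → queue [15, 13, 10, 11, 12]
Visit 15; enqueue 7, 9 → queue [13, 10, 11, 12, 7, 9]
Visit 13; enqueue 6 → queue [10, 11, 12, 7, 9, 6]
Visit 10 → queue [11, 12, 7, 9, 6]
Visit 11 → queue [12, 7, 9, 6]
Visit 12; enqueue 3, 5, 8 → queue [7, 9, 6, 3, 5, 8]
Visit 7 → queue [9, 6, 3, 5, 8]
Visit 9; enqueue 2 → queue [6, 3, 5, 8, 2]
Visit 6 → queue [3, 5, 8, 2]
Visit 3 → queue [5, 8, 2]
Visit 5 → queue [8, 2]
Visit 8 → queue [2]
Visit 2 → queue []

Visit order: 4, 1, 14, 15, 13, 10, 11, 12, 7, 9, 6, 3, 5, 8, 2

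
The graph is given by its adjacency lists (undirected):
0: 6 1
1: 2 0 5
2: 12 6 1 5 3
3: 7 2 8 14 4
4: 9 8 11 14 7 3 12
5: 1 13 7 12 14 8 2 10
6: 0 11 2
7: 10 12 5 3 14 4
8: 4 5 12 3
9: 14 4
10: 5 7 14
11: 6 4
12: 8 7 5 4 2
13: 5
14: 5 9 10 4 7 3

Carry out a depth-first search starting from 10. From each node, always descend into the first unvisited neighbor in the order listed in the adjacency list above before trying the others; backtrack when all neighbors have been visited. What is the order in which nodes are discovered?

Visit 10
10 → 5
5 → 1
1 → 2
2 → 12
12 → 8
8 → 4
4 → 9
9 → 14
14 → 7
7 → 3
4 → 11
11 → 6
6 → 0
5 → 13

10, 5, 1, 2, 12, 8, 4, 9, 14, 7, 3, 11, 6, 0, 13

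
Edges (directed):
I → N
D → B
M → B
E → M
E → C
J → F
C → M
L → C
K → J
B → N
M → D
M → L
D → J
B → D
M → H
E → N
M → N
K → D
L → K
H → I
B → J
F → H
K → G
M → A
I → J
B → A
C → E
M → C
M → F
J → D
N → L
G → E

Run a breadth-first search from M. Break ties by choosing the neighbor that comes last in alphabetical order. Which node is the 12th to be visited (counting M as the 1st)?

J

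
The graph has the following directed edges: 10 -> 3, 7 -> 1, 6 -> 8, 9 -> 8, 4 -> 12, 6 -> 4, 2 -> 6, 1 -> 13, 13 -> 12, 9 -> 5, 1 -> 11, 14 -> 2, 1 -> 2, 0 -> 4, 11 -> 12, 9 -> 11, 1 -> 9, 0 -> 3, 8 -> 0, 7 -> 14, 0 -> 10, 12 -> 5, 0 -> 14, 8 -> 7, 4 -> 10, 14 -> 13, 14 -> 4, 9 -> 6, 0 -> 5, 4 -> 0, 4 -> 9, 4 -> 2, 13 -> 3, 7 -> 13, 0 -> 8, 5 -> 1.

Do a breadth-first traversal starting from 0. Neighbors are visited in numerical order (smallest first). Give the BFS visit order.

Visit 0; enqueue 3, 4, 5, 8, 10, 14 → queue [3, 4, 5, 8, 10, 14]
Visit 3 → queue [4, 5, 8, 10, 14]
Visit 4; enqueue 2, 9, 12 → queue [5, 8, 10, 14, 2, 9, 12]
Visit 5; enqueue 1 → queue [8, 10, 14, 2, 9, 12, 1]
Visit 8; enqueue 7 → queue [10, 14, 2, 9, 12, 1, 7]
Visit 10 → queue [14, 2, 9, 12, 1, 7]
Visit 14; enqueue 13 → queue [2, 9, 12, 1, 7, 13]
Visit 2; enqueue 6 → queue [9, 12, 1, 7, 13, 6]
Visit 9; enqueue 11 → queue [12, 1, 7, 13, 6, 11]
Visit 12 → queue [1, 7, 13, 6, 11]
Visit 1 → queue [7, 13, 6, 11]
Visit 7 → queue [13, 6, 11]
Visit 13 → queue [6, 11]
Visit 6 → queue [11]
Visit 11 → queue []

0 -> 3 -> 4 -> 5 -> 8 -> 10 -> 14 -> 2 -> 9 -> 12 -> 1 -> 7 -> 13 -> 6 -> 11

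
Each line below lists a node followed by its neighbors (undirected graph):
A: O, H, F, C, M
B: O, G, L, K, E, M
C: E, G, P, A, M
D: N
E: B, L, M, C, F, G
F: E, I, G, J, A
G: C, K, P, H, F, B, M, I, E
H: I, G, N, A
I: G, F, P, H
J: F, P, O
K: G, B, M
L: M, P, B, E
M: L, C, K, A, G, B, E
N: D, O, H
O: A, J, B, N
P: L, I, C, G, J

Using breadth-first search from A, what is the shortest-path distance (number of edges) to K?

2

Level 0: A
Level 1: C, F, H, M, O
Level 2: B, E, G, I, J, K, L, N, P
Level 3: D
K first appears at level 2.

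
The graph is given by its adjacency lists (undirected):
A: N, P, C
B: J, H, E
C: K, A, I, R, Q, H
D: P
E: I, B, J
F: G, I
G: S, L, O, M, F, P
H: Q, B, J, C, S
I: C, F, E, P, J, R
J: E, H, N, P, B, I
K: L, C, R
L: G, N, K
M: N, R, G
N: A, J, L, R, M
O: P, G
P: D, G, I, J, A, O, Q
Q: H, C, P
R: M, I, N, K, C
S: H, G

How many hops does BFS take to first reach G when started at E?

3

Level 0: E
Level 1: B, I, J
Level 2: C, F, H, N, P, R
Level 3: A, D, G, K, L, M, O, Q, S
G first appears at level 3.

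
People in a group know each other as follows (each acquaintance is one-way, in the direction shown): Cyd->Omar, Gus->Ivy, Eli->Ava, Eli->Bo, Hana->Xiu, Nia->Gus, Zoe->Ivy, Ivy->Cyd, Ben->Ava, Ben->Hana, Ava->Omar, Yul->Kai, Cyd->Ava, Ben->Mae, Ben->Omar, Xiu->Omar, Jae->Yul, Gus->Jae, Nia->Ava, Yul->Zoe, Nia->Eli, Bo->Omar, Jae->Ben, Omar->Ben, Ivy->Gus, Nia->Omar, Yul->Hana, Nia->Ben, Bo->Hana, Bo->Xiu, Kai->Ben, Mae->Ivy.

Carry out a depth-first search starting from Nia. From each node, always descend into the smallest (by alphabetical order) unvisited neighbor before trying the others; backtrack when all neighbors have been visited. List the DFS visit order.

Visit Nia
Nia → Ava
Ava → Omar
Omar → Ben
Ben → Hana
Hana → Xiu
Ben → Mae
Mae → Ivy
Ivy → Cyd
Ivy → Gus
Gus → Jae
Jae → Yul
Yul → Kai
Yul → Zoe
Nia → Eli
Eli → Bo

Nia → Ava → Omar → Ben → Hana → Xiu → Mae → Ivy → Cyd → Gus → Jae → Yul → Kai → Zoe → Eli → Bo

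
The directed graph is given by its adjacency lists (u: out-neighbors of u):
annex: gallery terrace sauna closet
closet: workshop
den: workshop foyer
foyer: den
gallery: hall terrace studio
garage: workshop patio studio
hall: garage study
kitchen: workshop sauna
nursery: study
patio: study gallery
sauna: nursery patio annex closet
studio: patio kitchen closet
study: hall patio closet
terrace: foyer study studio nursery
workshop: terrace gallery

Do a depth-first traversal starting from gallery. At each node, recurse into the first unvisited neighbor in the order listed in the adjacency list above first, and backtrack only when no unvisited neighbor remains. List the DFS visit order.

gallery → hall → garage → workshop → terrace → foyer → den → study → patio → closet → studio → kitchen → sauna → nursery → annex

Visit gallery
gallery → hall
hall → garage
garage → workshop
workshop → terrace
terrace → foyer
foyer → den
terrace → study
study → patio
study → closet
terrace → studio
studio → kitchen
kitchen → sauna
sauna → nursery
sauna → annex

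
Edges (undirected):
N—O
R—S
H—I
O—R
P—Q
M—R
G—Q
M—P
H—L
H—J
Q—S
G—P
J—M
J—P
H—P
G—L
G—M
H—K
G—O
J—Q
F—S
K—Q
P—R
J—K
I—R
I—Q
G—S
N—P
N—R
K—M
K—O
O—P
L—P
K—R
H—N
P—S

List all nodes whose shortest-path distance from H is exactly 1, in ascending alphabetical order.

Level 0: H
Level 1: I, J, K, L, N, P
Level 2: G, M, O, Q, R, S
Level 3: F

I, J, K, L, N, P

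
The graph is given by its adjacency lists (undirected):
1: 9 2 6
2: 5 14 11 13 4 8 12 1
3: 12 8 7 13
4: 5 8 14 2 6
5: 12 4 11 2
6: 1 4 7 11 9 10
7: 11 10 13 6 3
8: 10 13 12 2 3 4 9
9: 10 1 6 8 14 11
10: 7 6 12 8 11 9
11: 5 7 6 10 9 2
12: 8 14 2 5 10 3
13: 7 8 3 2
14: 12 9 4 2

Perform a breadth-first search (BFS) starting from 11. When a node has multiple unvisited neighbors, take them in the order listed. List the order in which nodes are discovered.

Visit 11; enqueue 5, 7, 6, 10, 9, 2 → queue [5, 7, 6, 10, 9, 2]
Visit 5; enqueue 12, 4 → queue [7, 6, 10, 9, 2, 12, 4]
Visit 7; enqueue 13, 3 → queue [6, 10, 9, 2, 12, 4, 13, 3]
Visit 6; enqueue 1 → queue [10, 9, 2, 12, 4, 13, 3, 1]
Visit 10; enqueue 8 → queue [9, 2, 12, 4, 13, 3, 1, 8]
Visit 9; enqueue 14 → queue [2, 12, 4, 13, 3, 1, 8, 14]
Visit 2 → queue [12, 4, 13, 3, 1, 8, 14]
Visit 12 → queue [4, 13, 3, 1, 8, 14]
Visit 4 → queue [13, 3, 1, 8, 14]
Visit 13 → queue [3, 1, 8, 14]
Visit 3 → queue [1, 8, 14]
Visit 1 → queue [8, 14]
Visit 8 → queue [14]
Visit 14 → queue []

11, 5, 7, 6, 10, 9, 2, 12, 4, 13, 3, 1, 8, 14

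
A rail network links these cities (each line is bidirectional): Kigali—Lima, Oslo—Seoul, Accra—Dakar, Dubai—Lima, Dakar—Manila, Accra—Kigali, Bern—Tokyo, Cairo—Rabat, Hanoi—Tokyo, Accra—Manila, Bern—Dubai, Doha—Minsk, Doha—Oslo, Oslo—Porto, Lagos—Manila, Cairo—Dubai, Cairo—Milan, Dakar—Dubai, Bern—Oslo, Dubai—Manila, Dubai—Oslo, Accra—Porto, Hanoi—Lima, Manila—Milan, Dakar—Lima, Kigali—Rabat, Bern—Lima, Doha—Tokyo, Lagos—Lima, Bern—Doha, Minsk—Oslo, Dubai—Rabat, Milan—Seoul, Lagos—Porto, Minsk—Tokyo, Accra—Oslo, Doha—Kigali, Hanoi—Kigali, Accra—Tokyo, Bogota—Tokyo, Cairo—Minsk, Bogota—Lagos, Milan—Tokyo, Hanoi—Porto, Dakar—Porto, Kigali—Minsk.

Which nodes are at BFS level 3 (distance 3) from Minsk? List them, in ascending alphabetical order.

Level 0: Minsk
Level 1: Cairo, Doha, Kigali, Oslo, Tokyo
Level 2: Accra, Bern, Bogota, Dubai, Hanoi, Lima, Milan, Porto, Rabat, Seoul
Level 3: Dakar, Lagos, Manila

Dakar, Lagos, Manila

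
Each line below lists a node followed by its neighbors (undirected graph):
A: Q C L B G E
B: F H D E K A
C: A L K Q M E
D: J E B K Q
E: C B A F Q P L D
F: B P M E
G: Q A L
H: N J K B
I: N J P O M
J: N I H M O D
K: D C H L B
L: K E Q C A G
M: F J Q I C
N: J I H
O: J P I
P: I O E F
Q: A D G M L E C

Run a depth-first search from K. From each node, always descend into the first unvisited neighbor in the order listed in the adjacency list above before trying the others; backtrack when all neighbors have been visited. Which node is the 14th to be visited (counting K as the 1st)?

M

Visit K
K → D
D → J
J → N
N → I
I → P
P → O
P → E
E → C
C → A
A → Q
Q → G
G → L
Q → M
M → F
F → B
B → H

Visit order: K, D, J, N, I, P, O, E, C, A, Q, G, L, M, F, B, H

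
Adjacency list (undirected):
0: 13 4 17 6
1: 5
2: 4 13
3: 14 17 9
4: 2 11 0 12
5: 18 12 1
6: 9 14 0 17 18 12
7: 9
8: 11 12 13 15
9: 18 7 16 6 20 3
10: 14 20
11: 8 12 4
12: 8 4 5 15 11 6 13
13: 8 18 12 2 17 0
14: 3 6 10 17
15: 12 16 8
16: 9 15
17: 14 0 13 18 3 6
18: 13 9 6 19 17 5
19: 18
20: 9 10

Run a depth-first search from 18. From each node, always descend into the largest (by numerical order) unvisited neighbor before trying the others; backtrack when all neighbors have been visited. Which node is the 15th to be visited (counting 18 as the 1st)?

2

Visit 18
18 → 19
18 → 17
17 → 14
14 → 10
10 → 20
20 → 9
9 → 16
16 → 15
15 → 12
12 → 13
13 → 8
8 → 11
11 → 4
4 → 2
4 → 0
0 → 6
12 → 5
5 → 1
9 → 7
9 → 3

Visit order: 18, 19, 17, 14, 10, 20, 9, 16, 15, 12, 13, 8, 11, 4, 2, 0, 6, 5, 1, 7, 3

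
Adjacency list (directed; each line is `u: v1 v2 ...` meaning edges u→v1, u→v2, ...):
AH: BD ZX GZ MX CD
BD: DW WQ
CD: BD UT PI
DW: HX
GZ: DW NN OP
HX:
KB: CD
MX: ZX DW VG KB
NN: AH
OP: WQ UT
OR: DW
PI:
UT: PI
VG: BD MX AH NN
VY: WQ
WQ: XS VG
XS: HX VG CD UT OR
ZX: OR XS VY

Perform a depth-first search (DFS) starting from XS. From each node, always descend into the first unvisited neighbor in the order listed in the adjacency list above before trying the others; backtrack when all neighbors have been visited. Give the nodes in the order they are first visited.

Visit XS
XS → HX
XS → VG
VG → BD
BD → DW
BD → WQ
VG → MX
MX → ZX
ZX → OR
ZX → VY
MX → KB
KB → CD
CD → UT
UT → PI
VG → AH
AH → GZ
GZ → NN
GZ → OP

XS → HX → VG → BD → DW → WQ → MX → ZX → OR → VY → KB → CD → UT → PI → AH → GZ → NN → OP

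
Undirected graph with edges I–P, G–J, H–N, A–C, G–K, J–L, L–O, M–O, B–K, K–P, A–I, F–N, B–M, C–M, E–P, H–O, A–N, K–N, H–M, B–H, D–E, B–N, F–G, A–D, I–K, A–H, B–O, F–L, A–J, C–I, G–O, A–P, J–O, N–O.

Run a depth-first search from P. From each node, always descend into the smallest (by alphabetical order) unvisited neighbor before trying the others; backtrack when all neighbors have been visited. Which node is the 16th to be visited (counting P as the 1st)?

Visit P
P → A
A → C
C → I
I → K
K → B
B → H
H → M
M → O
O → G
G → F
F → L
L → J
F → N
A → D
D → E

Visit order: P, A, C, I, K, B, H, M, O, G, F, L, J, N, D, E

E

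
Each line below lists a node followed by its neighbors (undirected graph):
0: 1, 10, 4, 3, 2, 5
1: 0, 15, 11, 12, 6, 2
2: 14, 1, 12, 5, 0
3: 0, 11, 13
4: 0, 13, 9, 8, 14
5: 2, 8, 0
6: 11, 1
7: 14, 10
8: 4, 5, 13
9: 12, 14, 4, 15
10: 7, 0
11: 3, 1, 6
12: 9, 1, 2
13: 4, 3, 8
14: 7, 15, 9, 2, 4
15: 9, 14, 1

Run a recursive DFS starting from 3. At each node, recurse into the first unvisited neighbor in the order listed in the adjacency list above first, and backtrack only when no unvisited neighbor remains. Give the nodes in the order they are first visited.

Visit 3
3 → 0
0 → 1
1 → 15
15 → 9
9 → 12
12 → 2
2 → 14
14 → 7
7 → 10
14 → 4
4 → 13
13 → 8
8 → 5
1 → 11
11 → 6

3 → 0 → 1 → 15 → 9 → 12 → 2 → 14 → 7 → 10 → 4 → 13 → 8 → 5 → 11 → 6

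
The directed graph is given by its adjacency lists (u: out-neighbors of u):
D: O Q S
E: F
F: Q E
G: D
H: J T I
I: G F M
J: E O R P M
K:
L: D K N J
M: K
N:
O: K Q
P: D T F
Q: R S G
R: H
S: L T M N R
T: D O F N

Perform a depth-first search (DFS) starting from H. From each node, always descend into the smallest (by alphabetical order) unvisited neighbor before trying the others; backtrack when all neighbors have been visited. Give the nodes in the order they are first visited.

H -> I -> F -> E -> Q -> G -> D -> O -> K -> S -> L -> J -> M -> P -> T -> N -> R

Visit H
H → I
I → F
F → E
F → Q
Q → G
G → D
D → O
O → K
D → S
S → L
L → J
J → M
J → P
P → T
T → N
J → R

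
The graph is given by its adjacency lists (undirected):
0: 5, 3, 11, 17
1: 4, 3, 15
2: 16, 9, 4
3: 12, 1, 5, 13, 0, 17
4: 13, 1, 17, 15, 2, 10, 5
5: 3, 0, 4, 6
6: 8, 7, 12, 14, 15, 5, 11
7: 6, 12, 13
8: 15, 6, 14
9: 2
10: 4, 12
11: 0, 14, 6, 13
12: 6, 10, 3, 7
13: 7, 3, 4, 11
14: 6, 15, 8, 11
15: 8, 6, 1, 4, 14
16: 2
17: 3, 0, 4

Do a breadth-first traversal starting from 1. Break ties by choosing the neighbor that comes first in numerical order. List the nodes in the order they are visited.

1 → 3 → 4 → 15 → 0 → 5 → 12 → 13 → 17 → 2 → 10 → 6 → 8 → 14 → 11 → 7 → 9 → 16

Visit 1; enqueue 3, 4, 15 → queue [3, 4, 15]
Visit 3; enqueue 0, 5, 12, 13, 17 → queue [4, 15, 0, 5, 12, 13, 17]
Visit 4; enqueue 2, 10 → queue [15, 0, 5, 12, 13, 17, 2, 10]
Visit 15; enqueue 6, 8, 14 → queue [0, 5, 12, 13, 17, 2, 10, 6, 8, 14]
Visit 0; enqueue 11 → queue [5, 12, 13, 17, 2, 10, 6, 8, 14, 11]
Visit 5 → queue [12, 13, 17, 2, 10, 6, 8, 14, 11]
Visit 12; enqueue 7 → queue [13, 17, 2, 10, 6, 8, 14, 11, 7]
Visit 13 → queue [17, 2, 10, 6, 8, 14, 11, 7]
Visit 17 → queue [2, 10, 6, 8, 14, 11, 7]
Visit 2; enqueue 9, 16 → queue [10, 6, 8, 14, 11, 7, 9, 16]
Visit 10 → queue [6, 8, 14, 11, 7, 9, 16]
Visit 6 → queue [8, 14, 11, 7, 9, 16]
Visit 8 → queue [14, 11, 7, 9, 16]
Visit 14 → queue [11, 7, 9, 16]
Visit 11 → queue [7, 9, 16]
Visit 7 → queue [9, 16]
Visit 9 → queue [16]
Visit 16 → queue []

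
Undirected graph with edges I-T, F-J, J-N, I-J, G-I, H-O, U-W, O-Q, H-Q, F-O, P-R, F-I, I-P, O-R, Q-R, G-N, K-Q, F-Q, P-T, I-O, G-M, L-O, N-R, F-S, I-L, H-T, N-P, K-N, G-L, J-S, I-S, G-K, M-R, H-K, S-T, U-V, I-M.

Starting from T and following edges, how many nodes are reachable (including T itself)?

BFS from T visits: T, S, P, I, H, J, F, R, N, O, M, L, G, Q, K
Reachable nodes: 15 of 18 total.

15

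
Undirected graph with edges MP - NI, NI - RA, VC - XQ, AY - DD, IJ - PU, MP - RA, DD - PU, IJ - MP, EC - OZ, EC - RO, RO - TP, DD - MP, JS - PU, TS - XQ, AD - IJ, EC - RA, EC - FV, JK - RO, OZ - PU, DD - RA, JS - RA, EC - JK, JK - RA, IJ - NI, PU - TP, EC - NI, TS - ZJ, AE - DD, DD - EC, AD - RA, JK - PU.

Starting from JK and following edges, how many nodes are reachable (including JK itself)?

BFS from JK visits: JK, RO, RA, PU, EC, TP, NI, MP, JS, DD, AD, OZ, IJ, FV, AY, AE
Reachable nodes: 16 of 20 total.

16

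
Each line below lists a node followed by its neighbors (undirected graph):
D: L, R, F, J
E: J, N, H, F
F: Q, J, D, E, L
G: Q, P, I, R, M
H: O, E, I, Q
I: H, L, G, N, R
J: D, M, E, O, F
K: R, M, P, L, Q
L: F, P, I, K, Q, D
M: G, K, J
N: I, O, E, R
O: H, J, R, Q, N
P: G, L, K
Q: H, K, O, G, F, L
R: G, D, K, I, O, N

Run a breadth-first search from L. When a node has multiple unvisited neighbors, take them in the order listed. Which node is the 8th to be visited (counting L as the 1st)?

J

Visit L; enqueue F, P, I, K, Q, D → queue [F, P, I, K, Q, D]
Visit F; enqueue J, E → queue [P, I, K, Q, D, J, E]
Visit P; enqueue G → queue [I, K, Q, D, J, E, G]
Visit I; enqueue H, N, R → queue [K, Q, D, J, E, G, H, N, R]
Visit K; enqueue M → queue [Q, D, J, E, G, H, N, R, M]
Visit Q; enqueue O → queue [D, J, E, G, H, N, R, M, O]
Visit D → queue [J, E, G, H, N, R, M, O]
Visit J → queue [E, G, H, N, R, M, O]
Visit E → queue [G, H, N, R, M, O]
Visit G → queue [H, N, R, M, O]
Visit H → queue [N, R, M, O]
Visit N → queue [R, M, O]
Visit R → queue [M, O]
Visit M → queue [O]
Visit O → queue []

Visit order: L, F, P, I, K, Q, D, J, E, G, H, N, R, M, O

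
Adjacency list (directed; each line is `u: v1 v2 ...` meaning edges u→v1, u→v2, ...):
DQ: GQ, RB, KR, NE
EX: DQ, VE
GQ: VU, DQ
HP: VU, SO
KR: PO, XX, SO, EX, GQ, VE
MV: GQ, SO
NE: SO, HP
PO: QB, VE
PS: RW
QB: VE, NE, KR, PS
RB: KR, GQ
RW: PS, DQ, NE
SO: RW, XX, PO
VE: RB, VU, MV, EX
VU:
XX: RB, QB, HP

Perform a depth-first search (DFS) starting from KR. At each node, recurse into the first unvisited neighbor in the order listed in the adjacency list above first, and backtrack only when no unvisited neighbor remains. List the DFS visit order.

Visit KR
KR → PO
PO → QB
QB → VE
VE → RB
RB → GQ
GQ → VU
GQ → DQ
DQ → NE
NE → SO
SO → RW
RW → PS
SO → XX
XX → HP
VE → MV
VE → EX

KR PO QB VE RB GQ VU DQ NE SO RW PS XX HP MV EX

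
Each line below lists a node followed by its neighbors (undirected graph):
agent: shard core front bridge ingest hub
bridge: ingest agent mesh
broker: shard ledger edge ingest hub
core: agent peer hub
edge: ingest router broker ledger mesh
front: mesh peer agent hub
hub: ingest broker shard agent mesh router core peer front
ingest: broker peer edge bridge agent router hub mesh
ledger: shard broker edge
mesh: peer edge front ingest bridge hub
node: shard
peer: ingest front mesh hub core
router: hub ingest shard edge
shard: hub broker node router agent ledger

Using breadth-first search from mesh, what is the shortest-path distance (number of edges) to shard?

2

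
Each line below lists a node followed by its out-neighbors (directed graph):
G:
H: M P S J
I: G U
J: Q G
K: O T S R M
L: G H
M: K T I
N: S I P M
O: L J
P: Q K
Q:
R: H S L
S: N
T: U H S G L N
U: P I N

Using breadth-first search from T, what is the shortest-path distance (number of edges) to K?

3

Level 0: T
Level 1: G, H, L, N, S, U
Level 2: I, J, M, P
Level 3: K, Q
Level 4: O, R
K first appears at level 3.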